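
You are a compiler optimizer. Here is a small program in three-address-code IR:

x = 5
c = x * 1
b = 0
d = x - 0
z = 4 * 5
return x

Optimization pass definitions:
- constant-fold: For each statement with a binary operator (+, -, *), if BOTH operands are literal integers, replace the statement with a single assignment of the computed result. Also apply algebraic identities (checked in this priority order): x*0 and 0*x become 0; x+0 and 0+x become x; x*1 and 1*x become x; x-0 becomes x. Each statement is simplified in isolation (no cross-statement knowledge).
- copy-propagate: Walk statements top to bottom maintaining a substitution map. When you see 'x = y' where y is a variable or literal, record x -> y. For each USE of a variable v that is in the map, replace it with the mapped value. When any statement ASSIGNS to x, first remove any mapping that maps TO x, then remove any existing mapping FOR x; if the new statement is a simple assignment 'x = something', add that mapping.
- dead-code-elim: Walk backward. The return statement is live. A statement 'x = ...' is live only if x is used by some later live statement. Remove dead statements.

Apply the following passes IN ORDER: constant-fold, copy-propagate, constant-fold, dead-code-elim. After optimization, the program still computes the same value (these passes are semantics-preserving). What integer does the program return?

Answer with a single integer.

Initial IR:
  x = 5
  c = x * 1
  b = 0
  d = x - 0
  z = 4 * 5
  return x
After constant-fold (6 stmts):
  x = 5
  c = x
  b = 0
  d = x
  z = 20
  return x
After copy-propagate (6 stmts):
  x = 5
  c = 5
  b = 0
  d = 5
  z = 20
  return 5
After constant-fold (6 stmts):
  x = 5
  c = 5
  b = 0
  d = 5
  z = 20
  return 5
After dead-code-elim (1 stmts):
  return 5
Evaluate:
  x = 5  =>  x = 5
  c = x * 1  =>  c = 5
  b = 0  =>  b = 0
  d = x - 0  =>  d = 5
  z = 4 * 5  =>  z = 20
  return x = 5

Answer: 5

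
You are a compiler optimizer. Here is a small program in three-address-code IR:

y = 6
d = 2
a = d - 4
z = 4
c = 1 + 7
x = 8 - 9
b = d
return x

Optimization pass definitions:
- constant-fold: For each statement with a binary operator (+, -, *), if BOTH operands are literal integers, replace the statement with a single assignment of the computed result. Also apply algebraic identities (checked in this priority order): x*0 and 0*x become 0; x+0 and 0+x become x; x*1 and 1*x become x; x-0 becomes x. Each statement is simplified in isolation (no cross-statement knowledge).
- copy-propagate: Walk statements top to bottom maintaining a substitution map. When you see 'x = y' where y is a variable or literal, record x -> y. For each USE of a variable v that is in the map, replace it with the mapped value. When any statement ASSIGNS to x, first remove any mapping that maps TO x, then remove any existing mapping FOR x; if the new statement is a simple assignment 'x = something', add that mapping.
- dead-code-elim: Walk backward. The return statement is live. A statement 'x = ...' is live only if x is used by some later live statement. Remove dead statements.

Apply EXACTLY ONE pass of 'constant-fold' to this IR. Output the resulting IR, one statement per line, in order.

Applying constant-fold statement-by-statement:
  [1] y = 6  (unchanged)
  [2] d = 2  (unchanged)
  [3] a = d - 4  (unchanged)
  [4] z = 4  (unchanged)
  [5] c = 1 + 7  -> c = 8
  [6] x = 8 - 9  -> x = -1
  [7] b = d  (unchanged)
  [8] return x  (unchanged)
Result (8 stmts):
  y = 6
  d = 2
  a = d - 4
  z = 4
  c = 8
  x = -1
  b = d
  return x

Answer: y = 6
d = 2
a = d - 4
z = 4
c = 8
x = -1
b = d
return x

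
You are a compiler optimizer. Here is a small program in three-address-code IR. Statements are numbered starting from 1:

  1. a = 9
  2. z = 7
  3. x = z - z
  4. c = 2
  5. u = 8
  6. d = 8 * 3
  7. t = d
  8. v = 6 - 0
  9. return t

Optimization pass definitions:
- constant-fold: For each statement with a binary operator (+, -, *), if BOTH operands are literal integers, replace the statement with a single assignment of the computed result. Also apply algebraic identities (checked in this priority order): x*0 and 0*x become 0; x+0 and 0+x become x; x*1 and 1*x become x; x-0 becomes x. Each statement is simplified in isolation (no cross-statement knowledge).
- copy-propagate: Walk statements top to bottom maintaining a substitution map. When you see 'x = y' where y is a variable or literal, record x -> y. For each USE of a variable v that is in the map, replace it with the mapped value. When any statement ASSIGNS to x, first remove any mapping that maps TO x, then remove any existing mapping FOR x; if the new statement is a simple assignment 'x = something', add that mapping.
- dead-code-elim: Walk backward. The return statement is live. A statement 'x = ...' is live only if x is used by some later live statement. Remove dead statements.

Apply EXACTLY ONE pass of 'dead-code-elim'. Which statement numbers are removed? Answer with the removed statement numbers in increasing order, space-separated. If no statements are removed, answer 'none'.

Backward liveness scan:
Stmt 1 'a = 9': DEAD (a not in live set [])
Stmt 2 'z = 7': DEAD (z not in live set [])
Stmt 3 'x = z - z': DEAD (x not in live set [])
Stmt 4 'c = 2': DEAD (c not in live set [])
Stmt 5 'u = 8': DEAD (u not in live set [])
Stmt 6 'd = 8 * 3': KEEP (d is live); live-in = []
Stmt 7 't = d': KEEP (t is live); live-in = ['d']
Stmt 8 'v = 6 - 0': DEAD (v not in live set ['t'])
Stmt 9 'return t': KEEP (return); live-in = ['t']
Removed statement numbers: [1, 2, 3, 4, 5, 8]
Surviving IR:
  d = 8 * 3
  t = d
  return t

Answer: 1 2 3 4 5 8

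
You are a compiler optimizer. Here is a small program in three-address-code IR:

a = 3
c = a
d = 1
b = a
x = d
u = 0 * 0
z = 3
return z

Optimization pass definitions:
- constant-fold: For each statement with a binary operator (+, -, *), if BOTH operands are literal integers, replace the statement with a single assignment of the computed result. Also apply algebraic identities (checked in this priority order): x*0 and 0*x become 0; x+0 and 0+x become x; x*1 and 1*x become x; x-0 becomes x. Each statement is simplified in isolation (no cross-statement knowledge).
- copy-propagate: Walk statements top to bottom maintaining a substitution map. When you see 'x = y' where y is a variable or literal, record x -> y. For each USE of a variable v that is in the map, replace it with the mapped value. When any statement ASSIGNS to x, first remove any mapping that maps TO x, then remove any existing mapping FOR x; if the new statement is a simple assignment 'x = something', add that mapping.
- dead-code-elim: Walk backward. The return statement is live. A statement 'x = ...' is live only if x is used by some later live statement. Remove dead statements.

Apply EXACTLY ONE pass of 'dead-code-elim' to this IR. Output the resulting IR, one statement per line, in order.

Applying dead-code-elim statement-by-statement:
  [8] return z  -> KEEP (return); live=['z']
  [7] z = 3  -> KEEP; live=[]
  [6] u = 0 * 0  -> DEAD (u not live)
  [5] x = d  -> DEAD (x not live)
  [4] b = a  -> DEAD (b not live)
  [3] d = 1  -> DEAD (d not live)
  [2] c = a  -> DEAD (c not live)
  [1] a = 3  -> DEAD (a not live)
Result (2 stmts):
  z = 3
  return z

Answer: z = 3
return z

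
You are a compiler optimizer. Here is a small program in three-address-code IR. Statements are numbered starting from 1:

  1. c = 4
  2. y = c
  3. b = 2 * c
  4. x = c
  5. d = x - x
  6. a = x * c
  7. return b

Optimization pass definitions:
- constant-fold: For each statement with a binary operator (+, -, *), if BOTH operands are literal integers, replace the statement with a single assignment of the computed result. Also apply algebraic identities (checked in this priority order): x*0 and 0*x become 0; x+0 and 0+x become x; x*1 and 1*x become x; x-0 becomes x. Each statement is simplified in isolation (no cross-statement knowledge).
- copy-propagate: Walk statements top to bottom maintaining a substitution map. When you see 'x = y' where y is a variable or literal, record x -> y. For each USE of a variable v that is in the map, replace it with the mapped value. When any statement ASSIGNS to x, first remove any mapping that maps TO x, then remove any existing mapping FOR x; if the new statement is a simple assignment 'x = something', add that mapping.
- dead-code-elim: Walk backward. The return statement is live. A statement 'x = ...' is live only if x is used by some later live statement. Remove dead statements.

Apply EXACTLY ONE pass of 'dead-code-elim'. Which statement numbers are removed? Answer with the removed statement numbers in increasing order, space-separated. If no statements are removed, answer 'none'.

Answer: 2 4 5 6

Derivation:
Backward liveness scan:
Stmt 1 'c = 4': KEEP (c is live); live-in = []
Stmt 2 'y = c': DEAD (y not in live set ['c'])
Stmt 3 'b = 2 * c': KEEP (b is live); live-in = ['c']
Stmt 4 'x = c': DEAD (x not in live set ['b'])
Stmt 5 'd = x - x': DEAD (d not in live set ['b'])
Stmt 6 'a = x * c': DEAD (a not in live set ['b'])
Stmt 7 'return b': KEEP (return); live-in = ['b']
Removed statement numbers: [2, 4, 5, 6]
Surviving IR:
  c = 4
  b = 2 * c
  return b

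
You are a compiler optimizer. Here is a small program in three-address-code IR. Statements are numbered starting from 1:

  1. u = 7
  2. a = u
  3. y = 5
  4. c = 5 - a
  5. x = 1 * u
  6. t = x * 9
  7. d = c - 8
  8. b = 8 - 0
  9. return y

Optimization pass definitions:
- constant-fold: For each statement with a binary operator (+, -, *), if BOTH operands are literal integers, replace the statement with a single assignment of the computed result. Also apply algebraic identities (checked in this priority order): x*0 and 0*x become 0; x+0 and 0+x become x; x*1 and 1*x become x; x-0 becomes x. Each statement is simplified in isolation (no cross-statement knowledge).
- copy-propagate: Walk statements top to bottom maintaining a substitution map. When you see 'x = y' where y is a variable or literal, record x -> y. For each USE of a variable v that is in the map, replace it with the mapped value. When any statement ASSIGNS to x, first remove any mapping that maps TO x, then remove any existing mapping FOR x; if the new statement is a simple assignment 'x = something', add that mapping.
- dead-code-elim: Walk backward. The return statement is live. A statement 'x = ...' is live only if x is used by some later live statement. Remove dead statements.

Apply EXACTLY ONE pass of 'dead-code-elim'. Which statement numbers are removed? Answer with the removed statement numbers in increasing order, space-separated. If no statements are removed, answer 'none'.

Answer: 1 2 4 5 6 7 8

Derivation:
Backward liveness scan:
Stmt 1 'u = 7': DEAD (u not in live set [])
Stmt 2 'a = u': DEAD (a not in live set [])
Stmt 3 'y = 5': KEEP (y is live); live-in = []
Stmt 4 'c = 5 - a': DEAD (c not in live set ['y'])
Stmt 5 'x = 1 * u': DEAD (x not in live set ['y'])
Stmt 6 't = x * 9': DEAD (t not in live set ['y'])
Stmt 7 'd = c - 8': DEAD (d not in live set ['y'])
Stmt 8 'b = 8 - 0': DEAD (b not in live set ['y'])
Stmt 9 'return y': KEEP (return); live-in = ['y']
Removed statement numbers: [1, 2, 4, 5, 6, 7, 8]
Surviving IR:
  y = 5
  return y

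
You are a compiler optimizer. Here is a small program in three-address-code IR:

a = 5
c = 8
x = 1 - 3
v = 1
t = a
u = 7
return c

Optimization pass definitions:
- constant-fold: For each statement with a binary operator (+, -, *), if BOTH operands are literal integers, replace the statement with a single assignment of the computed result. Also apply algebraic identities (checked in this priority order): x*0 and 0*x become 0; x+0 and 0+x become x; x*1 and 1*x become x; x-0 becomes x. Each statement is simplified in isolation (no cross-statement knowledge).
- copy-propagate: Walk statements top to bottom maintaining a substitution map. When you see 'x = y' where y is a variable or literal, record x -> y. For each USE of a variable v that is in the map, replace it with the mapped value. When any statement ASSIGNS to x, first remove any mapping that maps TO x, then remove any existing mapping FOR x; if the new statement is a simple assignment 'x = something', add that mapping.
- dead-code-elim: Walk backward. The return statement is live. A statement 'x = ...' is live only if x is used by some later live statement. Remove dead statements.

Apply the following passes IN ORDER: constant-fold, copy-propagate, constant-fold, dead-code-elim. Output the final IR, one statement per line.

Initial IR:
  a = 5
  c = 8
  x = 1 - 3
  v = 1
  t = a
  u = 7
  return c
After constant-fold (7 stmts):
  a = 5
  c = 8
  x = -2
  v = 1
  t = a
  u = 7
  return c
After copy-propagate (7 stmts):
  a = 5
  c = 8
  x = -2
  v = 1
  t = 5
  u = 7
  return 8
After constant-fold (7 stmts):
  a = 5
  c = 8
  x = -2
  v = 1
  t = 5
  u = 7
  return 8
After dead-code-elim (1 stmts):
  return 8

Answer: return 8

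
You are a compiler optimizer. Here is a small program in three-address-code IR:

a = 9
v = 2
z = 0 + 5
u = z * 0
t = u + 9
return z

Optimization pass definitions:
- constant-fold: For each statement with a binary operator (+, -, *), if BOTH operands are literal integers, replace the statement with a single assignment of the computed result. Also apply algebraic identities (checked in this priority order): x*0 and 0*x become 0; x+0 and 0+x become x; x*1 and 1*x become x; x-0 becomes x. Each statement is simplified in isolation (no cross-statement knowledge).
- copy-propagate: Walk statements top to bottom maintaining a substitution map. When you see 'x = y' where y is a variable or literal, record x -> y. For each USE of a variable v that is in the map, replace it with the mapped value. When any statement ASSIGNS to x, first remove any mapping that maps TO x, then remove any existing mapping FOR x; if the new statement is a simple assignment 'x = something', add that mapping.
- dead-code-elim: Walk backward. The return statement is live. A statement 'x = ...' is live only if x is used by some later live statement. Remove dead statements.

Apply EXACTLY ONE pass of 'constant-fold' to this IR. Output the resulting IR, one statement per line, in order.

Answer: a = 9
v = 2
z = 5
u = 0
t = u + 9
return z

Derivation:
Applying constant-fold statement-by-statement:
  [1] a = 9  (unchanged)
  [2] v = 2  (unchanged)
  [3] z = 0 + 5  -> z = 5
  [4] u = z * 0  -> u = 0
  [5] t = u + 9  (unchanged)
  [6] return z  (unchanged)
Result (6 stmts):
  a = 9
  v = 2
  z = 5
  u = 0
  t = u + 9
  return z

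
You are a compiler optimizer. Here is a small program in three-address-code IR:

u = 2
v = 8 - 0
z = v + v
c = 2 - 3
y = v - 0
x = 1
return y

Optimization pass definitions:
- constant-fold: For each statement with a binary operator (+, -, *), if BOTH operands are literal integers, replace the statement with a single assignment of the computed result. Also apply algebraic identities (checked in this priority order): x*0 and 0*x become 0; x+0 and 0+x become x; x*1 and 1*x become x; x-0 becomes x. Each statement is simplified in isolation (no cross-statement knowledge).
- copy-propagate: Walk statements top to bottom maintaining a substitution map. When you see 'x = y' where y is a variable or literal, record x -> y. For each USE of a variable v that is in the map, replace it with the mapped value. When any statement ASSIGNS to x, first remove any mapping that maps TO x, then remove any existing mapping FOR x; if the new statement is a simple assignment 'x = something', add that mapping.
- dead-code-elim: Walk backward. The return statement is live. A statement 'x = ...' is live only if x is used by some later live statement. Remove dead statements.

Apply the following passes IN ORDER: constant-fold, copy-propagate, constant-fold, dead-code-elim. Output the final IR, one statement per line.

Answer: return 8

Derivation:
Initial IR:
  u = 2
  v = 8 - 0
  z = v + v
  c = 2 - 3
  y = v - 0
  x = 1
  return y
After constant-fold (7 stmts):
  u = 2
  v = 8
  z = v + v
  c = -1
  y = v
  x = 1
  return y
After copy-propagate (7 stmts):
  u = 2
  v = 8
  z = 8 + 8
  c = -1
  y = 8
  x = 1
  return 8
After constant-fold (7 stmts):
  u = 2
  v = 8
  z = 16
  c = -1
  y = 8
  x = 1
  return 8
After dead-code-elim (1 stmts):
  return 8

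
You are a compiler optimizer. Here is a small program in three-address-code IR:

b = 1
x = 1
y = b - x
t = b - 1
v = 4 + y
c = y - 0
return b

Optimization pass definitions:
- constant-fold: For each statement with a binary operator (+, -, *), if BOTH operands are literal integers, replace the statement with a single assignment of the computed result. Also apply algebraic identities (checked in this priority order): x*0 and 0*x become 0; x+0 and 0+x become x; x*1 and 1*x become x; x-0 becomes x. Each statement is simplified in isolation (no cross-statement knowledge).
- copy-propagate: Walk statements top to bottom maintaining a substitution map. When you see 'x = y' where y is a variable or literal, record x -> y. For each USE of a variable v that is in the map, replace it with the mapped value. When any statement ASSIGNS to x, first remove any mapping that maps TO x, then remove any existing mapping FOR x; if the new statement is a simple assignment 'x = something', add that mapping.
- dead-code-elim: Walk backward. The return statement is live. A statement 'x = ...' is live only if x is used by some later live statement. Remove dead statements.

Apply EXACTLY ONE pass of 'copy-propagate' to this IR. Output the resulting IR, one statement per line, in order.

Applying copy-propagate statement-by-statement:
  [1] b = 1  (unchanged)
  [2] x = 1  (unchanged)
  [3] y = b - x  -> y = 1 - 1
  [4] t = b - 1  -> t = 1 - 1
  [5] v = 4 + y  (unchanged)
  [6] c = y - 0  (unchanged)
  [7] return b  -> return 1
Result (7 stmts):
  b = 1
  x = 1
  y = 1 - 1
  t = 1 - 1
  v = 4 + y
  c = y - 0
  return 1

Answer: b = 1
x = 1
y = 1 - 1
t = 1 - 1
v = 4 + y
c = y - 0
return 1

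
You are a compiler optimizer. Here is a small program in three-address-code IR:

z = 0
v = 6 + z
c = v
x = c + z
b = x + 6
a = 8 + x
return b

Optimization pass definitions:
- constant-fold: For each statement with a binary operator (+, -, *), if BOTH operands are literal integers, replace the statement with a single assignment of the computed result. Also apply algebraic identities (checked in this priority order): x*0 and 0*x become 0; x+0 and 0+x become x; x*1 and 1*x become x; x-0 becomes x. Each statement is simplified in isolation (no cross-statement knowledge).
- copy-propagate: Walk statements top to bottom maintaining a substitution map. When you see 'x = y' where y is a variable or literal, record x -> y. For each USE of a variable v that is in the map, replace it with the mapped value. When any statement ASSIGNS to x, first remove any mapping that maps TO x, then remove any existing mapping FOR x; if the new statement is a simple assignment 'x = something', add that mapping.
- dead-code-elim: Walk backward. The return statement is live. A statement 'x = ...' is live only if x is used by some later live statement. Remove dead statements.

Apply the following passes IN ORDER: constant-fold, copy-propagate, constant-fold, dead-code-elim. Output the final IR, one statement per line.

Answer: v = 6
x = v
b = x + 6
return b

Derivation:
Initial IR:
  z = 0
  v = 6 + z
  c = v
  x = c + z
  b = x + 6
  a = 8 + x
  return b
After constant-fold (7 stmts):
  z = 0
  v = 6 + z
  c = v
  x = c + z
  b = x + 6
  a = 8 + x
  return b
After copy-propagate (7 stmts):
  z = 0
  v = 6 + 0
  c = v
  x = v + 0
  b = x + 6
  a = 8 + x
  return b
After constant-fold (7 stmts):
  z = 0
  v = 6
  c = v
  x = v
  b = x + 6
  a = 8 + x
  return b
After dead-code-elim (4 stmts):
  v = 6
  x = v
  b = x + 6
  return b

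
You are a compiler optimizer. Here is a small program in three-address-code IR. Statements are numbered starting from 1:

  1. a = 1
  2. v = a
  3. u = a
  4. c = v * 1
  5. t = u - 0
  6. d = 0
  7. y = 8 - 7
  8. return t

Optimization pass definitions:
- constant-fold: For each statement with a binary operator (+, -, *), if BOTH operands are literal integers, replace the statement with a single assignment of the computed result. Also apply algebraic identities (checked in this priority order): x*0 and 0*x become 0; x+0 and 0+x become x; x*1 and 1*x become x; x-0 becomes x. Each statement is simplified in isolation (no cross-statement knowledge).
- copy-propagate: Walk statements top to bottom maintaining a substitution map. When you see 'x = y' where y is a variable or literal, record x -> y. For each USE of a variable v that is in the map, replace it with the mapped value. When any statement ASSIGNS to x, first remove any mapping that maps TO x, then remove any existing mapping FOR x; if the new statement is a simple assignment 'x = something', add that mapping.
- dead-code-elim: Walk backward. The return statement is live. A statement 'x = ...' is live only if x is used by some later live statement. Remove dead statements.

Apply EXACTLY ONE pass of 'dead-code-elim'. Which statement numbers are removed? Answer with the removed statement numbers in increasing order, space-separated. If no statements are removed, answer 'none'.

Backward liveness scan:
Stmt 1 'a = 1': KEEP (a is live); live-in = []
Stmt 2 'v = a': DEAD (v not in live set ['a'])
Stmt 3 'u = a': KEEP (u is live); live-in = ['a']
Stmt 4 'c = v * 1': DEAD (c not in live set ['u'])
Stmt 5 't = u - 0': KEEP (t is live); live-in = ['u']
Stmt 6 'd = 0': DEAD (d not in live set ['t'])
Stmt 7 'y = 8 - 7': DEAD (y not in live set ['t'])
Stmt 8 'return t': KEEP (return); live-in = ['t']
Removed statement numbers: [2, 4, 6, 7]
Surviving IR:
  a = 1
  u = a
  t = u - 0
  return t

Answer: 2 4 6 7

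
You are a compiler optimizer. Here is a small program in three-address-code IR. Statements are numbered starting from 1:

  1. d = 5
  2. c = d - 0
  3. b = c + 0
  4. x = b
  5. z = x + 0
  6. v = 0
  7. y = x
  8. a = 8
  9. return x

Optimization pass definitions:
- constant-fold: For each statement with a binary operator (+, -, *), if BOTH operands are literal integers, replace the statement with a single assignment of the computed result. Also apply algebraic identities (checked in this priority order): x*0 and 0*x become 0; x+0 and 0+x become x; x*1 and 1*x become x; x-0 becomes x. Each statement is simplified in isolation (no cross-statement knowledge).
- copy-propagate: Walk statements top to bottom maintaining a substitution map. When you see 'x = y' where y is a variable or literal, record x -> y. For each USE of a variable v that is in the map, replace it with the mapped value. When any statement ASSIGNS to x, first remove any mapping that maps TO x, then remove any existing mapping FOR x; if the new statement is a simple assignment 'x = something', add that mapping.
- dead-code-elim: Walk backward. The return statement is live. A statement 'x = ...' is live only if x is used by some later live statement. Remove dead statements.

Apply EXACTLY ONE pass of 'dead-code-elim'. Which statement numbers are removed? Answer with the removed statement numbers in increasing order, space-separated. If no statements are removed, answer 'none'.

Answer: 5 6 7 8

Derivation:
Backward liveness scan:
Stmt 1 'd = 5': KEEP (d is live); live-in = []
Stmt 2 'c = d - 0': KEEP (c is live); live-in = ['d']
Stmt 3 'b = c + 0': KEEP (b is live); live-in = ['c']
Stmt 4 'x = b': KEEP (x is live); live-in = ['b']
Stmt 5 'z = x + 0': DEAD (z not in live set ['x'])
Stmt 6 'v = 0': DEAD (v not in live set ['x'])
Stmt 7 'y = x': DEAD (y not in live set ['x'])
Stmt 8 'a = 8': DEAD (a not in live set ['x'])
Stmt 9 'return x': KEEP (return); live-in = ['x']
Removed statement numbers: [5, 6, 7, 8]
Surviving IR:
  d = 5
  c = d - 0
  b = c + 0
  x = b
  return x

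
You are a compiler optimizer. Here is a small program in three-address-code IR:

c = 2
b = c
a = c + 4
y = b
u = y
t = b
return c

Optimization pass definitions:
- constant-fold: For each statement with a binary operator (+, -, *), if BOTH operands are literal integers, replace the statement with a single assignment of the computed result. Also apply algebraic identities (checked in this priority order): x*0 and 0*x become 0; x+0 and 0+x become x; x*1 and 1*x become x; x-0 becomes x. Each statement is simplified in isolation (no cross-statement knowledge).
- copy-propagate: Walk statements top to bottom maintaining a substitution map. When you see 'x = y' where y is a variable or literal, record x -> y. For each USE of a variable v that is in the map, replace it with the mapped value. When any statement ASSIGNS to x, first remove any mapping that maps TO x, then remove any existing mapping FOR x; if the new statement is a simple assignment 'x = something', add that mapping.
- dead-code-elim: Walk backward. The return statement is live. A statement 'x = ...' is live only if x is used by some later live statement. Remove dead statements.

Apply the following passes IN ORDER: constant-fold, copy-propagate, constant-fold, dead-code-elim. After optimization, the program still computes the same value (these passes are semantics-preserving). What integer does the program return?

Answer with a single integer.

Initial IR:
  c = 2
  b = c
  a = c + 4
  y = b
  u = y
  t = b
  return c
After constant-fold (7 stmts):
  c = 2
  b = c
  a = c + 4
  y = b
  u = y
  t = b
  return c
After copy-propagate (7 stmts):
  c = 2
  b = 2
  a = 2 + 4
  y = 2
  u = 2
  t = 2
  return 2
After constant-fold (7 stmts):
  c = 2
  b = 2
  a = 6
  y = 2
  u = 2
  t = 2
  return 2
After dead-code-elim (1 stmts):
  return 2
Evaluate:
  c = 2  =>  c = 2
  b = c  =>  b = 2
  a = c + 4  =>  a = 6
  y = b  =>  y = 2
  u = y  =>  u = 2
  t = b  =>  t = 2
  return c = 2

Answer: 2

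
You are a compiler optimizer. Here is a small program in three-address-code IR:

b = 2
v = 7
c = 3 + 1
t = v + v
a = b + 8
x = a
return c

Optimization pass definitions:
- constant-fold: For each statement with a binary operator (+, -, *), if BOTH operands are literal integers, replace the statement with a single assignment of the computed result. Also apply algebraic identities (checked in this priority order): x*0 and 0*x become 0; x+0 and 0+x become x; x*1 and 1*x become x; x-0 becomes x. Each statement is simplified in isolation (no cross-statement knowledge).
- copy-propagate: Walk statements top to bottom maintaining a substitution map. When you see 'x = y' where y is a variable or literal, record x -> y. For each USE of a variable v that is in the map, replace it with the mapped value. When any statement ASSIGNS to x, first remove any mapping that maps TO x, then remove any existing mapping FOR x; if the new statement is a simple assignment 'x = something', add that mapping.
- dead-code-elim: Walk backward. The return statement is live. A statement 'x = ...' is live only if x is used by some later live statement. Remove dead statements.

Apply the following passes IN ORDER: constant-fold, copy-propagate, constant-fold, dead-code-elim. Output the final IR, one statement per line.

Initial IR:
  b = 2
  v = 7
  c = 3 + 1
  t = v + v
  a = b + 8
  x = a
  return c
After constant-fold (7 stmts):
  b = 2
  v = 7
  c = 4
  t = v + v
  a = b + 8
  x = a
  return c
After copy-propagate (7 stmts):
  b = 2
  v = 7
  c = 4
  t = 7 + 7
  a = 2 + 8
  x = a
  return 4
After constant-fold (7 stmts):
  b = 2
  v = 7
  c = 4
  t = 14
  a = 10
  x = a
  return 4
After dead-code-elim (1 stmts):
  return 4

Answer: return 4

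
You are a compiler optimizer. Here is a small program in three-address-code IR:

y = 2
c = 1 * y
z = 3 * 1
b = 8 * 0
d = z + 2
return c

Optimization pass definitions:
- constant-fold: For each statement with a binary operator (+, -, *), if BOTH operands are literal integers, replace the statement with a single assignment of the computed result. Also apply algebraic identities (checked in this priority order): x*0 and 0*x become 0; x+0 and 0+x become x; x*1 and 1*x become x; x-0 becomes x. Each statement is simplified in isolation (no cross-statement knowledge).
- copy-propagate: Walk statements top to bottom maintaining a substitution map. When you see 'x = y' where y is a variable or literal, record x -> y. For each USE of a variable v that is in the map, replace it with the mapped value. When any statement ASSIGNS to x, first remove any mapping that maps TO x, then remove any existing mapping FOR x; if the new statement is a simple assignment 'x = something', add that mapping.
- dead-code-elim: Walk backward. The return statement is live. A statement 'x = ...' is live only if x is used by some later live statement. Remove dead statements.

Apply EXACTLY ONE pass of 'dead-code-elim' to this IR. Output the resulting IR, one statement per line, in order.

Answer: y = 2
c = 1 * y
return c

Derivation:
Applying dead-code-elim statement-by-statement:
  [6] return c  -> KEEP (return); live=['c']
  [5] d = z + 2  -> DEAD (d not live)
  [4] b = 8 * 0  -> DEAD (b not live)
  [3] z = 3 * 1  -> DEAD (z not live)
  [2] c = 1 * y  -> KEEP; live=['y']
  [1] y = 2  -> KEEP; live=[]
Result (3 stmts):
  y = 2
  c = 1 * y
  return c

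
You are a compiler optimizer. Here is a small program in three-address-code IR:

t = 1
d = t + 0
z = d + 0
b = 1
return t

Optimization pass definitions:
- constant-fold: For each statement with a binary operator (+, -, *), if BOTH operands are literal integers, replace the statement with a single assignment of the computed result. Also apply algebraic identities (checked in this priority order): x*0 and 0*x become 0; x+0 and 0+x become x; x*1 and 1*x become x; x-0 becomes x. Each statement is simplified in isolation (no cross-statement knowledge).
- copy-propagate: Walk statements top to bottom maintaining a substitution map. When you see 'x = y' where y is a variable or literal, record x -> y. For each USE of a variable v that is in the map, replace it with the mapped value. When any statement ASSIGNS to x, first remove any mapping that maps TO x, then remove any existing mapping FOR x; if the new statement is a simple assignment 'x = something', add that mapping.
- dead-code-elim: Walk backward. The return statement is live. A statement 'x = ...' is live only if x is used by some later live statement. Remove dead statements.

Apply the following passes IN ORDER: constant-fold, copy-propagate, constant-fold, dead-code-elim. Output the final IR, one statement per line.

Initial IR:
  t = 1
  d = t + 0
  z = d + 0
  b = 1
  return t
After constant-fold (5 stmts):
  t = 1
  d = t
  z = d
  b = 1
  return t
After copy-propagate (5 stmts):
  t = 1
  d = 1
  z = 1
  b = 1
  return 1
After constant-fold (5 stmts):
  t = 1
  d = 1
  z = 1
  b = 1
  return 1
After dead-code-elim (1 stmts):
  return 1

Answer: return 1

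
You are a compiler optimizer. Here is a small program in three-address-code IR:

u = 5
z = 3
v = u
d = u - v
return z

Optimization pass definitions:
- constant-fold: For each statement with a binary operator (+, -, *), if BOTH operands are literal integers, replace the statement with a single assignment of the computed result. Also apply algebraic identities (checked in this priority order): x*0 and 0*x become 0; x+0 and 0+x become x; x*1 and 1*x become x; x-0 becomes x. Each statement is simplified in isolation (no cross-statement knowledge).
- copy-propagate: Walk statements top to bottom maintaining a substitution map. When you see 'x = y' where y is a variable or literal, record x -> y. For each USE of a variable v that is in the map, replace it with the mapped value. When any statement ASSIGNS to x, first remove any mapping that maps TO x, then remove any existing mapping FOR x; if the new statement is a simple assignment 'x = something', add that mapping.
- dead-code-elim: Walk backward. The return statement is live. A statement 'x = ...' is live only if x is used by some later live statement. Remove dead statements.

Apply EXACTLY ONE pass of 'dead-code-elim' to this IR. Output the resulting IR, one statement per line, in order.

Applying dead-code-elim statement-by-statement:
  [5] return z  -> KEEP (return); live=['z']
  [4] d = u - v  -> DEAD (d not live)
  [3] v = u  -> DEAD (v not live)
  [2] z = 3  -> KEEP; live=[]
  [1] u = 5  -> DEAD (u not live)
Result (2 stmts):
  z = 3
  return z

Answer: z = 3
return z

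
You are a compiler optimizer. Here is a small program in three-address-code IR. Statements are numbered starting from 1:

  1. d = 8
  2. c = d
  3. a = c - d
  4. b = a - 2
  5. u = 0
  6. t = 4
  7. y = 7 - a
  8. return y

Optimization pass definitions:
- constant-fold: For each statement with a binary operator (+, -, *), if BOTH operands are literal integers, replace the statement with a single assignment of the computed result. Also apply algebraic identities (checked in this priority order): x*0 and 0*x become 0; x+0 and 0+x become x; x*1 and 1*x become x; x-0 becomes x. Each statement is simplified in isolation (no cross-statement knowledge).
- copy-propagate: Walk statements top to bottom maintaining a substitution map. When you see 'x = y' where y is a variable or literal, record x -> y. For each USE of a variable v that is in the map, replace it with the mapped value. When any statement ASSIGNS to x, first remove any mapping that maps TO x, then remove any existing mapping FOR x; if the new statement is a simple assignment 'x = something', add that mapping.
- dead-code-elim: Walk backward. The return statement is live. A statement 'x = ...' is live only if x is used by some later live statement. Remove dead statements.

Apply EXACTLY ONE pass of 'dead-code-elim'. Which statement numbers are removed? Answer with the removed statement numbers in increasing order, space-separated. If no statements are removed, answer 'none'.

Answer: 4 5 6

Derivation:
Backward liveness scan:
Stmt 1 'd = 8': KEEP (d is live); live-in = []
Stmt 2 'c = d': KEEP (c is live); live-in = ['d']
Stmt 3 'a = c - d': KEEP (a is live); live-in = ['c', 'd']
Stmt 4 'b = a - 2': DEAD (b not in live set ['a'])
Stmt 5 'u = 0': DEAD (u not in live set ['a'])
Stmt 6 't = 4': DEAD (t not in live set ['a'])
Stmt 7 'y = 7 - a': KEEP (y is live); live-in = ['a']
Stmt 8 'return y': KEEP (return); live-in = ['y']
Removed statement numbers: [4, 5, 6]
Surviving IR:
  d = 8
  c = d
  a = c - d
  y = 7 - a
  return y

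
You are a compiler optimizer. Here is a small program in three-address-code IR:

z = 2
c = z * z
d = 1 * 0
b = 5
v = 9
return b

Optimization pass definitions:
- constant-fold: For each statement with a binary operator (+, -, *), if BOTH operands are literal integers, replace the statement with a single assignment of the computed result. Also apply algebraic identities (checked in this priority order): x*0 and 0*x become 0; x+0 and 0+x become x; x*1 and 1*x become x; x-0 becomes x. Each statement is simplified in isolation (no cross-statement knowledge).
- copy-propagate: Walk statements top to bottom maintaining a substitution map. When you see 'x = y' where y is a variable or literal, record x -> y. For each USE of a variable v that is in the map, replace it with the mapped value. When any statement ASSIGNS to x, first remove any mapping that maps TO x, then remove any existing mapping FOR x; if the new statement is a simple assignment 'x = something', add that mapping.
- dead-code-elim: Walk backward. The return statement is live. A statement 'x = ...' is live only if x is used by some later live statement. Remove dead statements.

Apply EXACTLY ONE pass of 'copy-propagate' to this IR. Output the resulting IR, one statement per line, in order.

Answer: z = 2
c = 2 * 2
d = 1 * 0
b = 5
v = 9
return 5

Derivation:
Applying copy-propagate statement-by-statement:
  [1] z = 2  (unchanged)
  [2] c = z * z  -> c = 2 * 2
  [3] d = 1 * 0  (unchanged)
  [4] b = 5  (unchanged)
  [5] v = 9  (unchanged)
  [6] return b  -> return 5
Result (6 stmts):
  z = 2
  c = 2 * 2
  d = 1 * 0
  b = 5
  v = 9
  return 5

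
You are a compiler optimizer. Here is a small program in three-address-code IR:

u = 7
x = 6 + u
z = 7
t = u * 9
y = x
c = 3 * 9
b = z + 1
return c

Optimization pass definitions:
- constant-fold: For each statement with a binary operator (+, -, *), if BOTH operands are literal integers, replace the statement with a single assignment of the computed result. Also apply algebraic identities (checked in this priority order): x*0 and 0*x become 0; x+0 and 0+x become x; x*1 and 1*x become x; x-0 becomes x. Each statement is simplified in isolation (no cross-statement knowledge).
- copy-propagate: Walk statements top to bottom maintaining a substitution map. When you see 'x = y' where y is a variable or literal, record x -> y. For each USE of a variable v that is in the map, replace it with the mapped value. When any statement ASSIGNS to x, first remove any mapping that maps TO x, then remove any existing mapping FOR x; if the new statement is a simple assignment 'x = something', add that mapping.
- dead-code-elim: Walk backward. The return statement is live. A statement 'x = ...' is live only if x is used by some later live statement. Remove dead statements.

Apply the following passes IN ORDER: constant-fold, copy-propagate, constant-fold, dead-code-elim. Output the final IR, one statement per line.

Initial IR:
  u = 7
  x = 6 + u
  z = 7
  t = u * 9
  y = x
  c = 3 * 9
  b = z + 1
  return c
After constant-fold (8 stmts):
  u = 7
  x = 6 + u
  z = 7
  t = u * 9
  y = x
  c = 27
  b = z + 1
  return c
After copy-propagate (8 stmts):
  u = 7
  x = 6 + 7
  z = 7
  t = 7 * 9
  y = x
  c = 27
  b = 7 + 1
  return 27
After constant-fold (8 stmts):
  u = 7
  x = 13
  z = 7
  t = 63
  y = x
  c = 27
  b = 8
  return 27
After dead-code-elim (1 stmts):
  return 27

Answer: return 27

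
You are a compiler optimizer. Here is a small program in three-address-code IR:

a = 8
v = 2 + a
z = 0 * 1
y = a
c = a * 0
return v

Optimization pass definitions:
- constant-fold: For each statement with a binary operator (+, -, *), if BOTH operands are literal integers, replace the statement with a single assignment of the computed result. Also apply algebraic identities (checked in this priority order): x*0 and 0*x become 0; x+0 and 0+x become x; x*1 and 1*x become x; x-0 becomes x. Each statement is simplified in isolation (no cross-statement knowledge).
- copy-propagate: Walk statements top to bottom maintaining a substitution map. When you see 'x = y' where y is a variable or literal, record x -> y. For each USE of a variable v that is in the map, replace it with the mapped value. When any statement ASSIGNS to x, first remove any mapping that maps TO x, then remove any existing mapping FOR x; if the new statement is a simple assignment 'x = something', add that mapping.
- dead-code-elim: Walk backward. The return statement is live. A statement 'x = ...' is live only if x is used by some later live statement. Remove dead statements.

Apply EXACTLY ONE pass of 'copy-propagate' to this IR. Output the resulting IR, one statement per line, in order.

Applying copy-propagate statement-by-statement:
  [1] a = 8  (unchanged)
  [2] v = 2 + a  -> v = 2 + 8
  [3] z = 0 * 1  (unchanged)
  [4] y = a  -> y = 8
  [5] c = a * 0  -> c = 8 * 0
  [6] return v  (unchanged)
Result (6 stmts):
  a = 8
  v = 2 + 8
  z = 0 * 1
  y = 8
  c = 8 * 0
  return v

Answer: a = 8
v = 2 + 8
z = 0 * 1
y = 8
c = 8 * 0
return v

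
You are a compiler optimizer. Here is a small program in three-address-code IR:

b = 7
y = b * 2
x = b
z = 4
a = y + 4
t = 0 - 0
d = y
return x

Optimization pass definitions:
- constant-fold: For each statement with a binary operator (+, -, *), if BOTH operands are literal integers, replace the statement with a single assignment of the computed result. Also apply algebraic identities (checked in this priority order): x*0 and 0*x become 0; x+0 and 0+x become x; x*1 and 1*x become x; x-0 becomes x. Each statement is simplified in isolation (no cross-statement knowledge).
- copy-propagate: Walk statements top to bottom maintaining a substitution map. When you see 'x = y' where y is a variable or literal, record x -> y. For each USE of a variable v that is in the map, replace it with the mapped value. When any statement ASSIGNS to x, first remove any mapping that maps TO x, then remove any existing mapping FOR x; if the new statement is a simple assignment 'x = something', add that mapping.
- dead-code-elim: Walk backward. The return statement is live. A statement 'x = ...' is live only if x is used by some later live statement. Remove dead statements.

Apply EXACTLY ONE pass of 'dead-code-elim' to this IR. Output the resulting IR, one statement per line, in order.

Answer: b = 7
x = b
return x

Derivation:
Applying dead-code-elim statement-by-statement:
  [8] return x  -> KEEP (return); live=['x']
  [7] d = y  -> DEAD (d not live)
  [6] t = 0 - 0  -> DEAD (t not live)
  [5] a = y + 4  -> DEAD (a not live)
  [4] z = 4  -> DEAD (z not live)
  [3] x = b  -> KEEP; live=['b']
  [2] y = b * 2  -> DEAD (y not live)
  [1] b = 7  -> KEEP; live=[]
Result (3 stmts):
  b = 7
  x = b
  return x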